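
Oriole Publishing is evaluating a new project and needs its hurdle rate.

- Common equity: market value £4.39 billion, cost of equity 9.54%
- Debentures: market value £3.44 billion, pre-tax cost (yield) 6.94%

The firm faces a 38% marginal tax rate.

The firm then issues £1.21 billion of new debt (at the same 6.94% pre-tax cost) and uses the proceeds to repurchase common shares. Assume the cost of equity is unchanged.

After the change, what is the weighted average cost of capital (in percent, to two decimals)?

6.43%

After the change:
Total capital V = 3.18 + 4.65 = 7.83.
Equity: weight = 3.18/7.83 = 0.4061; cost = 9.54%.
Debentures: weight = 4.65/7.83 = 0.5939; after-tax cost = 6.94% × (1 − 38%) = 4.3028%.
WACC = 0.4061 × 9.5400% + 0.5939 × 4.3028% = 6.4298%.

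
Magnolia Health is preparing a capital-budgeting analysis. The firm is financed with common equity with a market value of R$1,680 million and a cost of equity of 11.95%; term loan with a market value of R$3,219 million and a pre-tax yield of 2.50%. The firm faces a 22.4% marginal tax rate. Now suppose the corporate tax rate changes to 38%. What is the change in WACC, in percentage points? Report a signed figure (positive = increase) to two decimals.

Current WACC:
Total capital V = 1680 + 3219 = 4899.
Equity: weight = 1680/4899 = 0.3429; cost = 11.95%.
Term loan: weight = 3219/4899 = 0.6571; after-tax cost = 2.5% × (1 − 22.4%) = 1.9400%.
WACC = 0.3429 × 11.9500% + 0.6571 × 1.9400% = 5.3727%.
After the change:
Total capital V = 1680 + 3219 = 4899.
Equity: weight = 1680/4899 = 0.3429; cost = 11.95%.
Term loan: weight = 3219/4899 = 0.6571; after-tax cost = 2.5% × (1 − 38%) = 1.5500%.
WACC = 0.3429 × 11.9500% + 0.6571 × 1.5500% = 5.1164%.
Change in WACC = 5.1164% − 5.3727% = -0.2563 pp.

-0.26 pp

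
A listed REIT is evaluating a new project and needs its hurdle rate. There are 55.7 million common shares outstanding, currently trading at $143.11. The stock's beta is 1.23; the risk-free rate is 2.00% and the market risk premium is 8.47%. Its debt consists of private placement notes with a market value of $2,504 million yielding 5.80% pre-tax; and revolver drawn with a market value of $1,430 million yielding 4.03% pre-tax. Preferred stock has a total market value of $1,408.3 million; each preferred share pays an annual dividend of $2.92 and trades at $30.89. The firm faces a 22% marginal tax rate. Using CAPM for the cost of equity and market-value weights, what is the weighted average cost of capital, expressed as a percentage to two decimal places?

9.62%

Cost of equity via CAPM: Re = 2.0% + 1.23 × 8.47% = 12.4181%.
Cost of preferred: Rp = 2.92 / 30.89 = 9.4529%.
Market value of equity E = 143.11 × 55.7m = 7971.227m.
Total capital V = 7971.227 + 1408.3 + 2504 + 1430 = 13313.527.
Equity: weight = 7971.227/13313.527 = 0.5987; cost = 12.4181%.
Preferred: weight = 1408.3/13313.527 = 0.1058; cost = 9.4529%.
Private placement notes: weight = 2504/13313.527 = 0.1881; after-tax cost = 5.8% × (1 − 22%) = 4.5240%.
Revolver drawn: weight = 1430/13313.527 = 0.1074; after-tax cost = 4.03% × (1 − 22%) = 3.1434%.
WACC = 0.5987 × 12.4181% + 0.1058 × 9.4529% + 0.1881 × 4.5240% + 0.1074 × 3.1434% = 9.6235%.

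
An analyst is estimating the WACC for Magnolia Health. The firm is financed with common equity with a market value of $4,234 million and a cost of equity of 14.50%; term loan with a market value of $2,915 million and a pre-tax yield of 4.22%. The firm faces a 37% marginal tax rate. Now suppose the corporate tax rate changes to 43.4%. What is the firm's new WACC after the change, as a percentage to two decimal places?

After the change:
Total capital V = 4234 + 2915 = 7149.
Equity: weight = 4234/7149 = 0.5923; cost = 14.5%.
Term loan: weight = 2915/7149 = 0.4077; after-tax cost = 4.22% × (1 − 43.4%) = 2.3885%.
WACC = 0.5923 × 14.5000% + 0.4077 × 2.3885% = 9.5616%.

9.56%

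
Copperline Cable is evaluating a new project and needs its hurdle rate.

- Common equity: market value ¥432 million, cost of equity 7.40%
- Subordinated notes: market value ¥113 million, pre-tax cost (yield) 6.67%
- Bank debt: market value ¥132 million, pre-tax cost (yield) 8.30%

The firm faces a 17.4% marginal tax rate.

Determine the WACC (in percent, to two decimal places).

6.98%

Total capital V = 432 + 113 + 132 = 677.
Equity: weight = 432/677 = 0.6381; cost = 7.4%.
Subordinated notes: weight = 113/677 = 0.1669; after-tax cost = 6.67% × (1 − 17.4%) = 5.5094%.
Bank debt: weight = 132/677 = 0.1950; after-tax cost = 8.3% × (1 − 17.4%) = 6.8558%.
WACC = 0.6381 × 7.4000% + 0.1669 × 5.5094% + 0.1950 × 6.8558% = 6.9783%.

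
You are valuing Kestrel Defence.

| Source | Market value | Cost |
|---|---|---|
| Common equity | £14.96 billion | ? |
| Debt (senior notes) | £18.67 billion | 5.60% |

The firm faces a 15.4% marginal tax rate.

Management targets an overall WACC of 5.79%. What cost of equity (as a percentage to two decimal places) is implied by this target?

7.10%

Total capital V = 14.96 + 18.67 = 33.63.
Equity weight = 14.96/33.63 = 0.4448.
Senior notes weight = 18.67/33.63 = 0.5552.
Debt contribution = 0.5552 × 5.6% × (1 − 15.4%) = 2.6301%.
Required equity contribution = 5.79% − 2.6301% = 3.1599%.
Re = 3.1599% / 0.4448 = 7.1034%.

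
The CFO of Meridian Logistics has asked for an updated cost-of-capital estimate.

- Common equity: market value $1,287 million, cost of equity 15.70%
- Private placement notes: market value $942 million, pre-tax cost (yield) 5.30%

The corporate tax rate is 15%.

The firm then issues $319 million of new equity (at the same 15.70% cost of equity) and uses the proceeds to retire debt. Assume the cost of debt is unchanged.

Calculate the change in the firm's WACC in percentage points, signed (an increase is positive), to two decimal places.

Current WACC:
Total capital V = 1287 + 942 = 2229.
Equity: weight = 1287/2229 = 0.5774; cost = 15.7%.
Private placement notes: weight = 942/2229 = 0.4226; after-tax cost = 5.3% × (1 − 15%) = 4.5050%.
WACC = 0.5774 × 15.7000% + 0.4226 × 4.5050% = 10.9689%.
After the change:
Total capital V = 1606 + 623 = 2229.
Equity: weight = 1606/2229 = 0.7205; cost = 15.7%.
Private placement notes: weight = 623/2229 = 0.2795; after-tax cost = 5.3% × (1 − 15%) = 4.5050%.
WACC = 0.7205 × 15.7000% + 0.2795 × 4.5050% = 12.5710%.
Change in WACC = 12.5710% − 10.9689% = 1.6022 pp.

+1.60 pp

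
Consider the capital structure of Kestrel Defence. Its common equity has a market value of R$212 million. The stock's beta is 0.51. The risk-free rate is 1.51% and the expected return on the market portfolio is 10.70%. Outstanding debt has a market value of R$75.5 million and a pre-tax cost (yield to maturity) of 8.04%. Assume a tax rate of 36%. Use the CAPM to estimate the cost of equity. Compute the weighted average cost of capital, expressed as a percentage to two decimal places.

5.92%

Market risk premium = 10.7% − 1.51% = 9.19%.
Cost of equity via CAPM: Re = 1.51% + 0.51 × 9.19% = 6.1969%.
Total capital V = 212 + 75.5 = 287.5.
Equity: weight = 212/287.5 = 0.7374; cost = 6.1969%.
Debt: weight = 75.5/287.5 = 0.2626; after-tax cost = 8.04% × (1 − 36%) = 5.1456%.
WACC = 0.7374 × 6.1969% + 0.2626 × 5.1456% = 5.9208%.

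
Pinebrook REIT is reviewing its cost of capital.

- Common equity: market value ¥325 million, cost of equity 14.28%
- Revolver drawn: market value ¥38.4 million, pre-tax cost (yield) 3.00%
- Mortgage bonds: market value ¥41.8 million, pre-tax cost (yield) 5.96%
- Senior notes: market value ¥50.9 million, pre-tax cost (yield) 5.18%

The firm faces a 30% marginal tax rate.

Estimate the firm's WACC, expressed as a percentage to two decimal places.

Total capital V = 325 + 38.4 + 41.8 + 50.9 = 456.1.
Equity: weight = 325/456.1 = 0.7126; cost = 14.28%.
Revolver drawn: weight = 38.4/456.1 = 0.0842; after-tax cost = 3% × (1 − 30%) = 2.1000%.
Mortgage bonds: weight = 41.8/456.1 = 0.0916; after-tax cost = 5.96% × (1 − 30%) = 4.1720%.
Senior notes: weight = 50.9/456.1 = 0.1116; after-tax cost = 5.18% × (1 − 30%) = 3.6260%.
WACC = 0.7126 × 14.2800% + 0.0842 × 2.1000% + 0.0916 × 4.1720% + 0.1116 × 3.6260% = 11.1392%.

11.14%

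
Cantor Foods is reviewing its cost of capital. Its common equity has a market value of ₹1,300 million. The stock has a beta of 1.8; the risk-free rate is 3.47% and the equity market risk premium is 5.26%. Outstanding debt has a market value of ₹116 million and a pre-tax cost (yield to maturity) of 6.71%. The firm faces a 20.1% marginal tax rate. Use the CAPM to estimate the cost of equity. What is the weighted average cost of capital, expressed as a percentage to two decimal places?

12.32%

Cost of equity via CAPM: Re = 3.47% + 1.8 × 5.26% = 12.9380%.
Total capital V = 1300 + 116 = 1416.
Equity: weight = 1300/1416 = 0.9181; cost = 12.938%.
Debt: weight = 116/1416 = 0.0819; after-tax cost = 6.71% × (1 − 20.1%) = 5.3613%.
WACC = 0.9181 × 12.9380% + 0.0819 × 5.3613% = 12.3173%.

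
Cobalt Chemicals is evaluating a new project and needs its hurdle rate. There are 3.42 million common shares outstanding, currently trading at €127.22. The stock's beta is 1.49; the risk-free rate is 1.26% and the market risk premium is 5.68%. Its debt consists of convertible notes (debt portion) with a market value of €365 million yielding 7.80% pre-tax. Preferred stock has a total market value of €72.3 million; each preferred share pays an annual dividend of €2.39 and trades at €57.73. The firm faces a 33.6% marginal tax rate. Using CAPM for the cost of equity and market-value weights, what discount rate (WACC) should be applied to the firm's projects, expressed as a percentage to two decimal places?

Cost of equity via CAPM: Re = 1.26% + 1.49 × 5.68% = 9.7232%.
Cost of preferred: Rp = 2.39 / 57.73 = 4.1400%.
Market value of equity E = 127.22 × 3.42m = 435.0924m.
Total capital V = 435.0924 + 72.3 + 365 = 872.3924.
Equity: weight = 435.0924/872.3924 = 0.4987; cost = 9.7232%.
Preferred: weight = 72.3/872.3924 = 0.0829; cost = 4.14%.
Convertible notes (debt portion): weight = 365/872.3924 = 0.4184; after-tax cost = 7.8% × (1 − 33.6%) = 5.1792%.
WACC = 0.4987 × 9.7232% + 0.0829 × 4.1400% + 0.4184 × 5.1792% = 7.3593%.

7.36%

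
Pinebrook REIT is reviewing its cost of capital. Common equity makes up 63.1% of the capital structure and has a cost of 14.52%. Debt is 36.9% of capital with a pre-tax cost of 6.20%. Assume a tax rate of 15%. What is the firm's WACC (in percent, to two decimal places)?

11.11%

After-tax cost of debt = 6.2% × (1 − 15%) = 5.2700%.
WACC = 0.631 × 14.5200% + 0.369 × 5.2700% = 11.1067%.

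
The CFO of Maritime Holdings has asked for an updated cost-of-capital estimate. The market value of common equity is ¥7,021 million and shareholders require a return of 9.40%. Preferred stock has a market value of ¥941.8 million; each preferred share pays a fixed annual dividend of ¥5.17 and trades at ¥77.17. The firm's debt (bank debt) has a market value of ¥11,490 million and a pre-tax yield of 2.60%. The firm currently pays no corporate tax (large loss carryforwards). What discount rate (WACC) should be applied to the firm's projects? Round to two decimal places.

Cost of preferred: Rp = 5.17 / 77.17 = 6.6995%.
Total capital V = 7021 + 941.8 + 11490 = 19452.8.
Equity: weight = 7021/19452.8 = 0.3609; cost = 9.4%.
Preferred: weight = 941.8/19452.8 = 0.0484; cost = 6.6995%.
Bank debt: weight = 11490/19452.8 = 0.5907; after-tax cost = 2.6% × (1 − 0%) = 2.6000%.
WACC = 0.3609 × 9.4000% + 0.0484 × 6.6995% + 0.5907 × 2.6000% = 5.2528%.

5.25%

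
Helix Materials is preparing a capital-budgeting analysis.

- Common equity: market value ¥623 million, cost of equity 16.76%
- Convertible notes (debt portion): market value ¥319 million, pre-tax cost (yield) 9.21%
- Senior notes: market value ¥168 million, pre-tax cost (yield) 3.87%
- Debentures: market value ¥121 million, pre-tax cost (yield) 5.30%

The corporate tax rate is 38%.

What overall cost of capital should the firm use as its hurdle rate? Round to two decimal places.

10.61%

Total capital V = 623 + 319 + 168 + 121 = 1231.
Equity: weight = 623/1231 = 0.5061; cost = 16.76%.
Convertible notes (debt portion): weight = 319/1231 = 0.2591; after-tax cost = 9.21% × (1 − 38%) = 5.7102%.
Senior notes: weight = 168/1231 = 0.1365; after-tax cost = 3.87% × (1 − 38%) = 2.3994%.
Debentures: weight = 121/1231 = 0.0983; after-tax cost = 5.3% × (1 − 38%) = 3.2860%.
WACC = 0.5061 × 16.7600% + 0.2591 × 5.7102% + 0.1365 × 2.3994% + 0.0983 × 3.2860% = 10.6123%.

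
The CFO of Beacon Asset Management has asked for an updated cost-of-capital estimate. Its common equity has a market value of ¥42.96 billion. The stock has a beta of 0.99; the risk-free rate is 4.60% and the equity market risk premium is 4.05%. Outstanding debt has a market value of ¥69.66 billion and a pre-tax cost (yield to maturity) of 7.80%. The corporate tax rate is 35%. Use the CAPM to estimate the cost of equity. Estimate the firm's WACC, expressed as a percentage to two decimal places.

Cost of equity via CAPM: Re = 4.6% + 0.99 × 4.05% = 8.6095%.
Total capital V = 42.96 + 69.66 = 112.62.
Equity: weight = 42.96/112.62 = 0.3815; cost = 8.6095%.
Debt: weight = 69.66/112.62 = 0.6185; after-tax cost = 7.8% × (1 − 35%) = 5.0700%.
WACC = 0.3815 × 8.6095% + 0.6185 × 5.0700% = 6.4202%.

6.42%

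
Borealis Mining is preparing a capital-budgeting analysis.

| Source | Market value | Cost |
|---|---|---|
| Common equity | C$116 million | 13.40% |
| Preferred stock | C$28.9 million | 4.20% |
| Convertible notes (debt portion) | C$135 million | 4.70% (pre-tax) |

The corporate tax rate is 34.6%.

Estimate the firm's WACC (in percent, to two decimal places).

Total capital V = 116 + 28.9 + 135 = 279.9.
Equity: weight = 116/279.9 = 0.4144; cost = 13.4%.
Preferred: weight = 28.9/279.9 = 0.1033; cost = 4.2%.
Convertible notes (debt portion): weight = 135/279.9 = 0.4823; after-tax cost = 4.7% × (1 − 34.6%) = 3.0738%.
WACC = 0.4144 × 13.4000% + 0.1033 × 4.2000% + 0.4823 × 3.0738% = 7.4696%.

7.47%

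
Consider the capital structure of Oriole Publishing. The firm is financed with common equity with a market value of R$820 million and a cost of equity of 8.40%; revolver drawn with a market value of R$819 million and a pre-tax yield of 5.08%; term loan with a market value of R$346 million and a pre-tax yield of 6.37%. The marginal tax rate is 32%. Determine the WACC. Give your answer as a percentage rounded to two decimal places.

Total capital V = 820 + 819 + 346 = 1985.
Equity: weight = 820/1985 = 0.4131; cost = 8.4%.
Revolver drawn: weight = 819/1985 = 0.4126; after-tax cost = 5.08% × (1 − 32%) = 3.4544%.
Term loan: weight = 346/1985 = 0.1743; after-tax cost = 6.37% × (1 − 32%) = 4.3316%.
WACC = 0.4131 × 8.4000% + 0.4126 × 3.4544% + 0.1743 × 4.3316% = 5.6503%.

5.65%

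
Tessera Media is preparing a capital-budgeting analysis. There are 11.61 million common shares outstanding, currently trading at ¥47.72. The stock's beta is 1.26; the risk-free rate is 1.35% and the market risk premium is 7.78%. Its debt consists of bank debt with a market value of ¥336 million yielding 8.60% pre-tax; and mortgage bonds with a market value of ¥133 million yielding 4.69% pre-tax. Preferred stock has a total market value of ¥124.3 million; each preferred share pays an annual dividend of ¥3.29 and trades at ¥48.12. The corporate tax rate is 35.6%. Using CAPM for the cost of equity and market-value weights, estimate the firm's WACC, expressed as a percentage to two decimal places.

Cost of equity via CAPM: Re = 1.35% + 1.26 × 7.78% = 11.1528%.
Cost of preferred: Rp = 3.29 / 48.12 = 6.8371%.
Market value of equity E = 47.72 × 11.61m = 554.0292m.
Total capital V = 554.0292 + 124.3 + 336 + 133 = 1147.3292.
Equity: weight = 554.0292/1147.3292 = 0.4829; cost = 11.1528%.
Preferred: weight = 124.3/1147.3292 = 0.1083; cost = 6.8371%.
Bank debt: weight = 336/1147.3292 = 0.2929; after-tax cost = 8.6% × (1 − 35.6%) = 5.5384%.
Mortgage bonds: weight = 133/1147.3292 = 0.1159; after-tax cost = 4.69% × (1 − 35.6%) = 3.0204%.
WACC = 0.4829 × 11.1528% + 0.1083 × 6.8371% + 0.2929 × 5.5384% + 0.1159 × 3.0204% = 8.0983%.

8.10%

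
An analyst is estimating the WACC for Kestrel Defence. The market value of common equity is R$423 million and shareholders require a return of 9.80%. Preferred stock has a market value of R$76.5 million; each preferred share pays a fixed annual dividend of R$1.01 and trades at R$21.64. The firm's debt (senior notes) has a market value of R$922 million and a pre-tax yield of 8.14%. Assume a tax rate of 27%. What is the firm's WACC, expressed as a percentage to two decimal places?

Cost of preferred: Rp = 1.01 / 21.64 = 4.6673%.
Total capital V = 423 + 76.5 + 922 = 1421.5.
Equity: weight = 423/1421.5 = 0.2976; cost = 9.8%.
Preferred: weight = 76.5/1421.5 = 0.0538; cost = 4.6673%.
Senior notes: weight = 922/1421.5 = 0.6486; after-tax cost = 8.14% × (1 − 27%) = 5.9422%.
WACC = 0.2976 × 9.8000% + 0.0538 × 4.6673% + 0.6486 × 5.9422% = 7.0216%.

7.02%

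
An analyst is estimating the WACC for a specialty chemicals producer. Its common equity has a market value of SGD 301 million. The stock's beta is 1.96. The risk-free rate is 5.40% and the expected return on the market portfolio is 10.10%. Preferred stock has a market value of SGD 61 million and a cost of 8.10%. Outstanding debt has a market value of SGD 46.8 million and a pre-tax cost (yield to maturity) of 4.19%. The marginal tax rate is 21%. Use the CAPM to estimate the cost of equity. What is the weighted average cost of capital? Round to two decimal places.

12.35%

Market risk premium = 10.1% − 5.4% = 4.7%.
Cost of equity via CAPM: Re = 5.4% + 1.96 × 4.7% = 14.6120%.
Total capital V = 301 + 61 + 46.8 = 408.8.
Equity: weight = 301/408.8 = 0.7363; cost = 14.612%.
Preferred: weight = 61/408.8 = 0.1492; cost = 8.1%.
Debt: weight = 46.8/408.8 = 0.1145; after-tax cost = 4.19% × (1 − 21%) = 3.3101%.
WACC = 0.7363 × 14.6120% + 0.1492 × 8.1000% + 0.1145 × 3.3101% = 12.3464%.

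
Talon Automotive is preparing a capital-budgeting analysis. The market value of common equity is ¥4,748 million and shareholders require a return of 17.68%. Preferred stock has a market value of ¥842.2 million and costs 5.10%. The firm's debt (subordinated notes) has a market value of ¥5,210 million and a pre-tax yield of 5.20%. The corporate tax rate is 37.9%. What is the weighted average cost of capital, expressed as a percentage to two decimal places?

9.73%

Total capital V = 4748 + 842.2 + 5210 = 10800.2.
Equity: weight = 4748/10800.2 = 0.4396; cost = 17.68%.
Preferred: weight = 842.2/10800.2 = 0.0780; cost = 5.1%.
Subordinated notes: weight = 5210/10800.2 = 0.4824; after-tax cost = 5.2% × (1 − 37.9%) = 3.2292%.
WACC = 0.4396 × 17.6800% + 0.0780 × 5.1000% + 0.4824 × 3.2292% = 9.7280%.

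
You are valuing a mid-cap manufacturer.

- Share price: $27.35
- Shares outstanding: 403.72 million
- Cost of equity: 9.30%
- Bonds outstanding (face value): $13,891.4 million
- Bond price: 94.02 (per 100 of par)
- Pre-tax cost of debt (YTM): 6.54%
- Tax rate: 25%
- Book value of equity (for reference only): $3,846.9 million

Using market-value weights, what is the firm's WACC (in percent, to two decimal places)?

6.92%

Market value of equity E = 27.35 × 403.72m = 11041.742m. Market value of debt D = 13891.4m × 94.02/100 = 13060.69428m.
Total capital V = 11041.742 + 13060.69428 = 24102.43628.
Equity: weight = 11041.742/24102.43628 = 0.4581; cost = 9.3%.
Bonds outstanding: weight = 13060.69428/24102.43628 = 0.5419; after-tax cost = 6.54% × (1 − 25%) = 4.9050%.
WACC = 0.4581 × 9.3000% + 0.5419 × 4.9050% = 6.9184%.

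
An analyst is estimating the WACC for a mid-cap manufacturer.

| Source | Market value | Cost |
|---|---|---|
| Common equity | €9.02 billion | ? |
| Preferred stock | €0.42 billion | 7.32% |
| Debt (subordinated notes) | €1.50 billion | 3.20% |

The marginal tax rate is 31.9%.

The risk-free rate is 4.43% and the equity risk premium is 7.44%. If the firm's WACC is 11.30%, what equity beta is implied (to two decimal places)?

1.15

Total capital V = 9.02 + 0.42 + 1.5 = 10.94.
Equity weight = 9.02/10.94 = 0.8245.
Preferred weight = 0.42/10.94 = 0.0384.
Subordinated notes weight = 1.5/10.94 = 0.1371.
Debt contribution = 0.1371 × 3.2% × (1 − 31.9%) = 0.2988%.
Preferred contribution = 0.0384 × 7.32% = 0.2810%.
Required equity contribution = 11.3% − 0.5798% = 10.7202%  ⇒  Re = 13.0021%.
CAPM: 13.0021% = 4.43% + β × 7.44%  ⇒  β = 1.1522.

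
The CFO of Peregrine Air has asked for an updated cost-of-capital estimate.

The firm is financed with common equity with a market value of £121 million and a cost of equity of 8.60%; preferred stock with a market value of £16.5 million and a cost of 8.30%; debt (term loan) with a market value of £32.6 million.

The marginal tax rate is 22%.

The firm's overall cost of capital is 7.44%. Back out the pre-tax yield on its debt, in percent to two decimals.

3.46%

Total capital V = 121 + 16.5 + 32.6 = 170.1.
Equity weight = 121/170.1 = 0.7113.
Preferred weight = 16.5/170.1 = 0.0970.
Term loan weight = 32.6/170.1 = 0.1917.
Equity contribution = 0.7113 × 8.6% = 6.1176%.
Preferred contribution = 0.0970 × 8.3% = 0.8051%.
Remaining for debt = 7.44% − 6.9227% = 0.5173%.
Rd × (1 − 22%) × 0.1917 = 0.5173%  ⇒  Rd = 3.4605%.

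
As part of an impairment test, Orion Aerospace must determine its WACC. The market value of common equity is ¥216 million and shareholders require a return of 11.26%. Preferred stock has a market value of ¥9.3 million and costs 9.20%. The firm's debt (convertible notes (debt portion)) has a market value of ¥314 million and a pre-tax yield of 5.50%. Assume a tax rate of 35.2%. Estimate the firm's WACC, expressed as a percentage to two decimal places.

Total capital V = 216 + 9.3 + 314 = 539.3.
Equity: weight = 216/539.3 = 0.4005; cost = 11.26%.
Preferred: weight = 9.3/539.3 = 0.0172; cost = 9.2%.
Convertible notes (debt portion): weight = 314/539.3 = 0.5822; after-tax cost = 5.5% × (1 − 35.2%) = 3.5640%.
WACC = 0.4005 × 11.2600% + 0.0172 × 9.2000% + 0.5822 × 3.5640% = 6.7436%.

6.74%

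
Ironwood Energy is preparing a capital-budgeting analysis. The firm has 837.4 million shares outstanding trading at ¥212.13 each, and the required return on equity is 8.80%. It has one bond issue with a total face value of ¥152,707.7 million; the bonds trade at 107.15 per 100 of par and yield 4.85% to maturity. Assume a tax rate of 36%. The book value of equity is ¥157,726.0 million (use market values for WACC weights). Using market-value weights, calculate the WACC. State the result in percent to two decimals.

Market value of equity E = 212.13 × 837.4m = 177637.662m. Market value of debt D = 152707.7m × 107.15/100 = 163626.30055m.
Total capital V = 177637.662 + 163626.30055 = 341263.96255.
Equity: weight = 177637.662/341263.96255 = 0.5205; cost = 8.8%.
Bonds outstanding: weight = 163626.30055/341263.96255 = 0.4795; after-tax cost = 4.85% × (1 − 36%) = 3.1040%.
WACC = 0.5205 × 8.8000% + 0.4795 × 3.1040% = 6.0689%.

6.07%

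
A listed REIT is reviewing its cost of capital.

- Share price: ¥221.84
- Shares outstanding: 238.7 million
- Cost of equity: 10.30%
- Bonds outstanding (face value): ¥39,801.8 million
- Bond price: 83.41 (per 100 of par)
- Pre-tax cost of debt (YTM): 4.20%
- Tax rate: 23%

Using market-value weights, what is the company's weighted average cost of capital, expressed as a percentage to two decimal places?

7.58%

Market value of equity E = 221.84 × 238.7m = 52953.208m. Market value of debt D = 39801.8m × 83.41/100 = 33198.68138m.
Total capital V = 52953.208 + 33198.68138 = 86151.88938.
Equity: weight = 52953.208/86151.88938 = 0.6146; cost = 10.3%.
Bonds outstanding: weight = 33198.68138/86151.88938 = 0.3854; after-tax cost = 4.2% × (1 − 23%) = 3.2340%.
WACC = 0.6146 × 10.3000% + 0.3854 × 3.2340% = 7.5771%.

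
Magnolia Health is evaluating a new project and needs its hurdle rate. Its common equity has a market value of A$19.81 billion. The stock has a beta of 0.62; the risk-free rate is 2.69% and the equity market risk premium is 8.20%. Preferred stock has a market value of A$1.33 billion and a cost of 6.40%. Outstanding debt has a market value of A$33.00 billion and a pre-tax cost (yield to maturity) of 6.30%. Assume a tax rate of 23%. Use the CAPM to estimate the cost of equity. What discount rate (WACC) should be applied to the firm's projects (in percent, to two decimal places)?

Cost of equity via CAPM: Re = 2.69% + 0.62 × 8.2% = 7.7740%.
Total capital V = 19.81 + 1.33 + 33 = 54.14.
Equity: weight = 19.81/54.14 = 0.3659; cost = 7.774%.
Preferred: weight = 1.33/54.14 = 0.0246; cost = 6.4%.
Debt: weight = 33/54.14 = 0.6095; after-tax cost = 6.3% × (1 − 23%) = 4.8510%.
WACC = 0.3659 × 7.7740% + 0.0246 × 6.4000% + 0.6095 × 4.8510% = 5.9586%.

5.96%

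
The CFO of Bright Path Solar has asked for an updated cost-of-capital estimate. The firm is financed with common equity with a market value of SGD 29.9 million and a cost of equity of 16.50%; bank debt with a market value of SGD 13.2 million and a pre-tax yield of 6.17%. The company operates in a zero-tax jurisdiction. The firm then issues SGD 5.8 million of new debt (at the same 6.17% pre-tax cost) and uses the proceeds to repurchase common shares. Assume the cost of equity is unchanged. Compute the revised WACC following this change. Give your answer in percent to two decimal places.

11.95%

After the change:
Total capital V = 24.1 + 19 = 43.1.
Equity: weight = 24.1/43.1 = 0.5592; cost = 16.5%.
Bank debt: weight = 19/43.1 = 0.4408; after-tax cost = 6.17% × (1 − 0%) = 6.1700%.
WACC = 0.5592 × 16.5000% + 0.4408 × 6.1700% = 11.9462%.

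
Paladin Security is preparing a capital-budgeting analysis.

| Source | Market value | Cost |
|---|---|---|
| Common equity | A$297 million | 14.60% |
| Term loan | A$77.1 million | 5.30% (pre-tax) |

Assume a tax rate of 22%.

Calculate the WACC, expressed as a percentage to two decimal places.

Total capital V = 297 + 77.1 = 374.1.
Equity: weight = 297/374.1 = 0.7939; cost = 14.6%.
Term loan: weight = 77.1/374.1 = 0.2061; after-tax cost = 5.3% × (1 − 22%) = 4.1340%.
WACC = 0.7939 × 14.6000% + 0.2061 × 4.1340% = 12.4430%.

12.44%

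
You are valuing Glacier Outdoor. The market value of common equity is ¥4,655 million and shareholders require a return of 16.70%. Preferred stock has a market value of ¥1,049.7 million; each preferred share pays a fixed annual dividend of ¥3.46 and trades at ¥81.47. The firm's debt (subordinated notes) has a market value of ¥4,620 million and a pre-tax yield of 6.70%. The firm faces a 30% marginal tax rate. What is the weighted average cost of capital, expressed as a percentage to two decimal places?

10.06%

Cost of preferred: Rp = 3.46 / 81.47 = 4.2470%.
Total capital V = 4655 + 1049.7 + 4620 = 10324.7.
Equity: weight = 4655/10324.7 = 0.4509; cost = 16.7%.
Preferred: weight = 1049.7/10324.7 = 0.1017; cost = 4.247%.
Subordinated notes: weight = 4620/10324.7 = 0.4475; after-tax cost = 6.7% × (1 − 30%) = 4.6900%.
WACC = 0.4509 × 16.7000% + 0.1017 × 4.2470% + 0.4475 × 4.6900% = 10.0598%.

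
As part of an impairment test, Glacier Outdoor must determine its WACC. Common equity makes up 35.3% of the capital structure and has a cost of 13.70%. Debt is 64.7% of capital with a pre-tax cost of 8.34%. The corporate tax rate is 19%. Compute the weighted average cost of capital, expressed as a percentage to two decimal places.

9.21%

After-tax cost of debt = 8.34% × (1 − 19%) = 6.7554%.
WACC = 0.353 × 13.7000% + 0.647 × 6.7554% = 9.2068%.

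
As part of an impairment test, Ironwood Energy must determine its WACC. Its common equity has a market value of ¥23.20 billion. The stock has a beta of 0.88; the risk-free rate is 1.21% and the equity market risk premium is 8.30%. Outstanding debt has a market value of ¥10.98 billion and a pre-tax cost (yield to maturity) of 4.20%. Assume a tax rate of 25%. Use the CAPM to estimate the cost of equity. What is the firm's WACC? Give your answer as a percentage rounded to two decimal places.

6.79%

Cost of equity via CAPM: Re = 1.21% + 0.88 × 8.3% = 8.5140%.
Total capital V = 23.2 + 10.98 = 34.18.
Equity: weight = 23.2/34.18 = 0.6788; cost = 8.514%.
Debt: weight = 10.98/34.18 = 0.3212; after-tax cost = 4.2% × (1 − 25%) = 3.1500%.
WACC = 0.6788 × 8.5140% + 0.3212 × 3.1500% = 6.7909%.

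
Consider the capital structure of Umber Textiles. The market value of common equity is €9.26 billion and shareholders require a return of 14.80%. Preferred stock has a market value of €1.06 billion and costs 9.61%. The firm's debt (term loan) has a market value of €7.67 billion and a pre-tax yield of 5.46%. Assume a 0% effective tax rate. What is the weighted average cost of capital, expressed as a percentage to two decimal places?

Total capital V = 9.26 + 1.06 + 7.67 = 17.99.
Equity: weight = 9.26/17.99 = 0.5147; cost = 14.8%.
Preferred: weight = 1.06/17.99 = 0.0589; cost = 9.61%.
Term loan: weight = 7.67/17.99 = 0.4263; after-tax cost = 5.46% × (1 − 0%) = 5.4600%.
WACC = 0.5147 × 14.8000% + 0.0589 × 9.6100% + 0.4263 × 5.4600% = 10.5121%.

10.51%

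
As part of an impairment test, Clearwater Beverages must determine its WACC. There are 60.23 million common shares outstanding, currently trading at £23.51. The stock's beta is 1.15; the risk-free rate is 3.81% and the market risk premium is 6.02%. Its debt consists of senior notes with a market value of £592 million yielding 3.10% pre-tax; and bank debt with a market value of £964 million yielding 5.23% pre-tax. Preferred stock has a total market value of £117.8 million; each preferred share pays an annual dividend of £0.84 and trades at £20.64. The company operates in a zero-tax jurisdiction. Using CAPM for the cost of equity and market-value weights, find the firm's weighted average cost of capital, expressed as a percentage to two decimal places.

Cost of equity via CAPM: Re = 3.81% + 1.15 × 6.02% = 10.7330%.
Cost of preferred: Rp = 0.84 / 20.64 = 4.0698%.
Market value of equity E = 23.51 × 60.23m = 1416.0073m.
Total capital V = 1416.0073 + 117.8 + 592 + 964 = 3089.8073.
Equity: weight = 1416.0073/3089.8073 = 0.4583; cost = 10.733%.
Preferred: weight = 117.8/3089.8073 = 0.0381; cost = 4.0698%.
Senior notes: weight = 592/3089.8073 = 0.1916; after-tax cost = 3.1% × (1 − 0%) = 3.1000%.
Bank debt: weight = 964/3089.8073 = 0.3120; after-tax cost = 5.23% × (1 − 0%) = 5.2300%.
WACC = 0.4583 × 10.7330% + 0.0381 × 4.0698% + 0.1916 × 3.1000% + 0.3120 × 5.2300% = 7.2996%.

7.30%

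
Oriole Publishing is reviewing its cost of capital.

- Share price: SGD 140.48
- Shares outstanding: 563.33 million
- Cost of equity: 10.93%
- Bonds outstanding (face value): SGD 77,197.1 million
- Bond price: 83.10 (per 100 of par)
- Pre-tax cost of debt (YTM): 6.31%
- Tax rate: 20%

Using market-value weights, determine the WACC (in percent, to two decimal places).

8.30%

Market value of equity E = 140.48 × 563.33m = 79136.5984m. Market value of debt D = 77197.1m × 83.1/100 = 64150.7901m.
Total capital V = 79136.5984 + 64150.7901 = 143287.3885.
Equity: weight = 79136.5984/143287.3885 = 0.5523; cost = 10.93%.
Bonds outstanding: weight = 64150.7901/143287.3885 = 0.4477; after-tax cost = 6.31% × (1 − 20%) = 5.0480%.
WACC = 0.5523 × 10.9300% + 0.4477 × 5.0480% = 8.2966%.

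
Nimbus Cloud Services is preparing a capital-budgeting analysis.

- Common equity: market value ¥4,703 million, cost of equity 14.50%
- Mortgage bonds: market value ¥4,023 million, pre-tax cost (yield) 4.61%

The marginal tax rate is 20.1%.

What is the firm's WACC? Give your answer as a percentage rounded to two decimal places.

Total capital V = 4703 + 4023 = 8726.
Equity: weight = 4703/8726 = 0.5390; cost = 14.5%.
Mortgage bonds: weight = 4023/8726 = 0.4610; after-tax cost = 4.61% × (1 − 20.1%) = 3.6834%.
WACC = 0.5390 × 14.5000% + 0.4610 × 3.6834% = 9.5132%.

9.51%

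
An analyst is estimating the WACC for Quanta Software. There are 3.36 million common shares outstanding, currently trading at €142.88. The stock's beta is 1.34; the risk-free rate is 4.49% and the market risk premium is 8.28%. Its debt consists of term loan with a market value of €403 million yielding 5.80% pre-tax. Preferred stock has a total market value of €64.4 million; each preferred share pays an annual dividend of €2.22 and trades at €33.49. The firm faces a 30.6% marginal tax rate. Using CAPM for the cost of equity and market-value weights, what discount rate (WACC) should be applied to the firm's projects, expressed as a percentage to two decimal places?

10.06%

Cost of equity via CAPM: Re = 4.49% + 1.34 × 8.28% = 15.5852%.
Cost of preferred: Rp = 2.22 / 33.49 = 6.6288%.
Market value of equity E = 142.88 × 3.36m = 480.0768m.
Total capital V = 480.0768 + 64.4 + 403 = 947.4768.
Equity: weight = 480.0768/947.4768 = 0.5067; cost = 15.5852%.
Preferred: weight = 64.4/947.4768 = 0.0680; cost = 6.6288%.
Term loan: weight = 403/947.4768 = 0.4253; after-tax cost = 5.8% × (1 − 30.6%) = 4.0252%.
WACC = 0.5067 × 15.5852% + 0.0680 × 6.6288% + 0.4253 × 4.0252% = 10.0595%.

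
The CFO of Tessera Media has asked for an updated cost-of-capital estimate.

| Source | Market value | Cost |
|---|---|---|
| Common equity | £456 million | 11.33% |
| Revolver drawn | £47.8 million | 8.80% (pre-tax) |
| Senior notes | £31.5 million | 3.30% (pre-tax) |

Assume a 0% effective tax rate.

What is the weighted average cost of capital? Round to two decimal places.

10.63%

Total capital V = 456 + 47.8 + 31.5 = 535.3.
Equity: weight = 456/535.3 = 0.8519; cost = 11.33%.
Revolver drawn: weight = 47.8/535.3 = 0.0893; after-tax cost = 8.8% × (1 − 0%) = 8.8000%.
Senior notes: weight = 31.5/535.3 = 0.0588; after-tax cost = 3.3% × (1 − 0%) = 3.3000%.
WACC = 0.8519 × 11.3300% + 0.0893 × 8.8000% + 0.0588 × 3.3000% = 10.6316%.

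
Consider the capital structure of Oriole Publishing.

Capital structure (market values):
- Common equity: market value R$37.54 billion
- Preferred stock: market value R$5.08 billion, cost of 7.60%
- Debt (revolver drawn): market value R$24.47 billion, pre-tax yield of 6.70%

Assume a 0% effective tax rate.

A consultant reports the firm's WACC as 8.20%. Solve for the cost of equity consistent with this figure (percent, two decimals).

Total capital V = 37.54 + 5.08 + 24.47 = 67.09.
Equity weight = 37.54/67.09 = 0.5595.
Preferred weight = 5.08/67.09 = 0.0757.
Revolver drawn weight = 24.47/67.09 = 0.3647.
Debt contribution = 0.3647 × 6.7% × (1 − 0%) = 2.4437%.
Preferred contribution = 0.0757 × 7.6% = 0.5755%.
Required equity contribution = 8.2% − 3.0192% = 5.1808%.
Re = 5.1808% / 0.5595 = 9.2590%.

9.26%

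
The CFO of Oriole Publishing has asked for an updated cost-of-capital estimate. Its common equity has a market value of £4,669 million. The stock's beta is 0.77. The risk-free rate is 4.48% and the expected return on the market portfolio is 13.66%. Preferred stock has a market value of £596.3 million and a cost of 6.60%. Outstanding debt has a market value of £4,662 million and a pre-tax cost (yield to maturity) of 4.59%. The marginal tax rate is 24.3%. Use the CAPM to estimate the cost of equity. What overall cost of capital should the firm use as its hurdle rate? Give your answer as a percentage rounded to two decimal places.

Market risk premium = 13.66% − 4.48% = 9.18%.
Cost of equity via CAPM: Re = 4.48% + 0.77 × 9.18% = 11.5486%.
Total capital V = 4669 + 596.3 + 4662 = 9927.3.
Equity: weight = 4669/9927.3 = 0.4703; cost = 11.5486%.
Preferred: weight = 596.3/9927.3 = 0.0601; cost = 6.6%.
Debt: weight = 4662/9927.3 = 0.4696; after-tax cost = 4.59% × (1 − 24.3%) = 3.4746%.
WACC = 0.4703 × 11.5486% + 0.0601 × 6.6000% + 0.4696 × 3.4746% = 7.4597%.

7.46%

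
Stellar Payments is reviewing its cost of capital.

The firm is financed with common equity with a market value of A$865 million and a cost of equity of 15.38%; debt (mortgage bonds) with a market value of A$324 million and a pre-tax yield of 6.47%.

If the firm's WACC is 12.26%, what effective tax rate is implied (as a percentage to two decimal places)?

Total capital V = 865 + 324 = 1189.
Equity weight = 865/1189 = 0.7275.
Mortgage bonds weight = 324/1189 = 0.2725.
Equity contribution = 0.7275 × 15.38% = 11.1890%.
Debt contribution must be 12.26% − 11.1890% = 1.0710%.
0.2725 × 6.47% × (1 − T) = 1.0710%  ⇒  (1 − T) = 0.6075.
T = 39.2524%.

39.25%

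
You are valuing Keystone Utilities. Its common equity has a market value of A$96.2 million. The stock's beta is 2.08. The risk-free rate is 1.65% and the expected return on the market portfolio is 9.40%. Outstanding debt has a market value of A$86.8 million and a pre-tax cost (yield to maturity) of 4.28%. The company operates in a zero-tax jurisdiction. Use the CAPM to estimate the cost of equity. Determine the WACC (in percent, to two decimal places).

Market risk premium = 9.4% − 1.65% = 7.75%.
Cost of equity via CAPM: Re = 1.65% + 2.08 × 7.75% = 17.7700%.
Total capital V = 96.2 + 86.8 = 183.
Equity: weight = 96.2/183 = 0.5257; cost = 17.77%.
Debt: weight = 86.8/183 = 0.4743; after-tax cost = 4.28% × (1 − 0%) = 4.2800%.
WACC = 0.5257 × 17.7700% + 0.4743 × 4.2800% = 11.3715%.

11.37%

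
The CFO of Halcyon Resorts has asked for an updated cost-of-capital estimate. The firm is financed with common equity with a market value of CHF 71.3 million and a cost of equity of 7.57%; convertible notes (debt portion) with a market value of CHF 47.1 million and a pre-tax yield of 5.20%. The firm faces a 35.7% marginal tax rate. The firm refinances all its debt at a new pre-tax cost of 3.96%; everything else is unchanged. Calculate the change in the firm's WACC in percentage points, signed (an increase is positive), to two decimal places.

-0.32 pp

Current WACC:
Total capital V = 71.3 + 47.1 = 118.4.
Equity: weight = 71.3/118.4 = 0.6022; cost = 7.57%.
Convertible notes (debt portion): weight = 47.1/118.4 = 0.3978; after-tax cost = 5.2% × (1 − 35.7%) = 3.3436%.
WACC = 0.6022 × 7.5700% + 0.3978 × 3.3436% = 5.8887%.
After the change:
Total capital V = 71.3 + 47.1 = 118.4.
Equity: weight = 71.3/118.4 = 0.6022; cost = 7.57%.
Convertible notes (debt portion): weight = 47.1/118.4 = 0.3978; after-tax cost = 3.96% × (1 − 35.7%) = 2.5463%.
WACC = 0.6022 × 7.5700% + 0.3978 × 2.5463% = 5.5715%.
Change in WACC = 5.5715% − 5.8887% = -0.3172 pp.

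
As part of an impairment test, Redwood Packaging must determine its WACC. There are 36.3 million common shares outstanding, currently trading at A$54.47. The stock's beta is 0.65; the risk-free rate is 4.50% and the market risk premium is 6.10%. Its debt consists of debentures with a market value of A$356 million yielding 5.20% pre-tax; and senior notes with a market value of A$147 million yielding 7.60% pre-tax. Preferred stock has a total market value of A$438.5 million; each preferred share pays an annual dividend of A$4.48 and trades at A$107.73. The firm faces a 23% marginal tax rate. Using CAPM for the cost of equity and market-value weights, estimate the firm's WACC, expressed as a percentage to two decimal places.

7.14%

Cost of equity via CAPM: Re = 4.5% + 0.65 × 6.1% = 8.4650%.
Cost of preferred: Rp = 4.48 / 107.73 = 4.1585%.
Market value of equity E = 54.47 × 36.3m = 1977.261m.
Total capital V = 1977.261 + 438.5 + 356 + 147 = 2918.761.
Equity: weight = 1977.261/2918.761 = 0.6774; cost = 8.465%.
Preferred: weight = 438.5/2918.761 = 0.1502; cost = 4.1585%.
Debentures: weight = 356/2918.761 = 0.1220; after-tax cost = 5.2% × (1 − 23%) = 4.0040%.
Senior notes: weight = 147/2918.761 = 0.0504; after-tax cost = 7.6% × (1 − 23%) = 5.8520%.
WACC = 0.6774 × 8.4650% + 0.1502 × 4.1585% + 0.1220 × 4.0040% + 0.0504 × 5.8520% = 7.1423%.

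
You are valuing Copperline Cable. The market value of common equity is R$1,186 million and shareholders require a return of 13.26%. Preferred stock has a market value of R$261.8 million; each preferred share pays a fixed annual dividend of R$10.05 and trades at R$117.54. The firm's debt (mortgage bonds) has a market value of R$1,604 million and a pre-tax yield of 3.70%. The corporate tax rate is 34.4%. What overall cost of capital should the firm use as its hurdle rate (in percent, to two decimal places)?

Cost of preferred: Rp = 10.05 / 117.54 = 8.5503%.
Total capital V = 1186 + 261.8 + 1604 = 3051.8.
Equity: weight = 1186/3051.8 = 0.3886; cost = 13.26%.
Preferred: weight = 261.8/3051.8 = 0.0858; cost = 8.5503%.
Mortgage bonds: weight = 1604/3051.8 = 0.5256; after-tax cost = 3.7% × (1 − 34.4%) = 2.4272%.
WACC = 0.3886 × 13.2600% + 0.0858 × 8.5503% + 0.5256 × 2.4272% = 7.1623%.

7.16%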